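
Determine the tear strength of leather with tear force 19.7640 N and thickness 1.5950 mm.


Formula: Tear strength = force / thickness
Substituting: Tear strength = 19.7640 / 1.5950
Result: 12.3912 N/mm


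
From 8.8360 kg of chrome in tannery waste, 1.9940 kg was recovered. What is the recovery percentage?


Formula: Recovery = recovered / input * 100
Substituting: Recovery = 1.9940 / 8.8360 * 100
Result: 22.5668 %


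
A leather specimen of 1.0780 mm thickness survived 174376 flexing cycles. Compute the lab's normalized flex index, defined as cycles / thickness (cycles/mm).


Formula: Index = cycles / thickness
Substituting: Index = 174376 / 1.0780
Result: 161758.8126 cycles/mm


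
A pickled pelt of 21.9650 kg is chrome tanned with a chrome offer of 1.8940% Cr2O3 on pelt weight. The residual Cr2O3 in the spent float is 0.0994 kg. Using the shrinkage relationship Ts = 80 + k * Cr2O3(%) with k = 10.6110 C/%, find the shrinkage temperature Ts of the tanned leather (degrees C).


Offered = pelt * offer_pct / 100 = 21.9650 * 1.8940 / 100 = 0.4160 kg
Uptake = offered - residual = 0.4160 - 0.0994 = 0.3166 kg
Cr2O3% on pelt = uptake / pelt * 100 = 0.3166 / 21.9650 * 100 = 1.4415 %
Ts = 80 + k * Cr2O3% = 80 + 10.6110 * 1.4415 = 95.2954 C


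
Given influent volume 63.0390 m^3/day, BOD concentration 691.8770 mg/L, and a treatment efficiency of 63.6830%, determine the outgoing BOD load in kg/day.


Load_in = volume * conc / 1000 = 63.0390 * 691.8770 / 1000 = 43.6152 kg/day
Removed = Load_in * eff / 100 = 43.6152 * 63.6830 / 100 = 27.7755 kg/day
Load_out = Load_in - Removed = 43.6152 - 27.7755 = 15.8397 kg/day


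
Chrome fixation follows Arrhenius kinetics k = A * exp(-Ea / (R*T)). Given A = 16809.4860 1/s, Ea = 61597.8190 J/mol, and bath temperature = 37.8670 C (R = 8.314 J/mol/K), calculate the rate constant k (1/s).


T_K = T_C + 273.15 = 37.8670 + 273.15 = 311.0170 K
exponent = -Ea / (R * T_K) = -61597.8190 / (8.314 * 311.0170) = -23.8216
k = A * exp(exponent) = 16809.4860 * exp(-23.8216) = 7.5851e-07 1/s


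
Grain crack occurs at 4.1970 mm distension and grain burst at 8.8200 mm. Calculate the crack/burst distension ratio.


Formula: Ratio = crack / burst
Substituting: Ratio = 4.1970 / 8.8200
Result: 0.4759


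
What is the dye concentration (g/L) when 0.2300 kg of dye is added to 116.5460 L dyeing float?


Formula: Conc = dye_mass(kg) / volume(L) * 1000
Substituting: Conc = 0.2300 / 116.5460 * 1000
Result: 1.9735 g/L


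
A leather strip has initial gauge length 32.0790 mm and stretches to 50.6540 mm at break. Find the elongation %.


Formula: Elongation = (Lf - L0) / L0 * 100
Substituting: Elongation = (50.6540 - 32.0790) / 32.0790 * 100
Result: 57.9039 %


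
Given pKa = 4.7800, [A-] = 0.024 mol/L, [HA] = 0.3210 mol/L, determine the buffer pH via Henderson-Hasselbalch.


ratio = [A-] / [HA] = 0.024 / 0.3210 = 0.0747664
log10(ratio) = -1.1263
pH = pKa + log10(ratio) = 4.7800 - 1.1263 = 3.6537


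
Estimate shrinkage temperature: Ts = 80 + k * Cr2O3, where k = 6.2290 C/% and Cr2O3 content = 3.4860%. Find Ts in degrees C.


Formula: Ts = 80 + k * Cr2O3
Substituting: Ts = 80 + 6.2290 * 3.4860
Result: 101.7143 C


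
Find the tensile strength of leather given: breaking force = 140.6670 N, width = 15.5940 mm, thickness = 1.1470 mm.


Formula: TS = force / (width * thickness)
Substituting: TS = 140.6670 / (15.5940 * 1.1470)
Result: 7.8645 N/mm^2


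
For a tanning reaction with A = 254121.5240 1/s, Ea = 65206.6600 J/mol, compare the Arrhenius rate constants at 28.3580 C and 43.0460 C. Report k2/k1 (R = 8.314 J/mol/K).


T1 = 28.3580 + 273.15 = 301.5080 K; T2 = 43.0460 + 273.15 = 316.1960 K
k1 = A * exp(-Ea/(R*T1)) = 254121.5240 * exp(-65206.6600/(8.314*301.5080)) = 1.2821e-06 1/s
k2 = A * exp(-Ea/(R*T2)) = 254121.5240 * exp(-65206.6600/(8.314*316.1960)) = 4.2925e-06 1/s
k2/k1 = 4.2925e-06 / 1.2821e-06 = 3.3479


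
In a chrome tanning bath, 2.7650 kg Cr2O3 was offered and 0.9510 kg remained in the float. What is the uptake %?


Formula: Uptake = (offered - residual) / offered * 100
Substituting: Uptake = (2.7650 - 0.9510) / 2.7650 * 100
Result: 65.6058 %


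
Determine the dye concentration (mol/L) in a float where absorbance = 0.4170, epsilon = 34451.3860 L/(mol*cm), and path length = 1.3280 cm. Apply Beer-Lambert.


Formula: c = A / (epsilon * l)
Substituting: c = 0.4170 / (34451.3860 * 1.3280)
Result: 9.1145e-06 mol/L


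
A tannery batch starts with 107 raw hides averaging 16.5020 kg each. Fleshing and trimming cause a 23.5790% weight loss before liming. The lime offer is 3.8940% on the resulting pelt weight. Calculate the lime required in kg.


Total_raw = N * avg_wt = 107 * 16.5020 = 1765.7140 kg
Substrate = Total_raw * (1 - loss/100) = 1765.7140 * (1 - 23.5790/100) = 1349.3763 kg
Lime = Substrate * pct / 100 = 1349.3763 * 3.8940 / 100 = 52.5447 kg


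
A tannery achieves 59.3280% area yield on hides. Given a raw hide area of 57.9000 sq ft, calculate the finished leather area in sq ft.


Formula: finished = raw * yield / 100
Substituting: finished = 57.9000 * 59.3280 / 100
Result: 34.3509 sq ft


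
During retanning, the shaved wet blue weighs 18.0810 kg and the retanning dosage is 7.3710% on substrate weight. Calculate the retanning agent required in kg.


Formula: Retan = substrate * pct / 100
Substituting: Retan = 18.0810 * 7.3710 / 100
Result: 1.3328 kg


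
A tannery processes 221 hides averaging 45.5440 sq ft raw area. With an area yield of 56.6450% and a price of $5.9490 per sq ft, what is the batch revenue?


Raw_total = N * avg_area = 221 * 45.5440 = 10065.2240 sq ft
Finished = Raw_total * yield / 100 = 10065.2240 * 56.6450 / 100 = 5701.4461 sq ft
Value = Finished * price = 5701.4461 * 5.9490 = 33917.9031 $


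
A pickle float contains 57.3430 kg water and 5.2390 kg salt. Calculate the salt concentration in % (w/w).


Formula: Conc = salt / (water + salt) * 100
Substituting: Conc = 5.2390 / (57.3430 + 5.2390) * 100
Result: 8.3714 %


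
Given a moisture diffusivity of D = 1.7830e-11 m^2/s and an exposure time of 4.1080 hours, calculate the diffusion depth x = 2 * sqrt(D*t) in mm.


t = 4.1080 hr * 3600 = 14788.8000 s
D * t = 1.7830e-11 * 14788.8000 = 2.6368e-07
x = 2 * sqrt(D*t) = 2 * sqrt(2.6368e-07) = 0.001027 m = 1.0270 mm


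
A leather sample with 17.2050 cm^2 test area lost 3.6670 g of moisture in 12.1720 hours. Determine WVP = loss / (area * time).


Formula: WVP = loss / (area * time)
Substituting: WVP = 3.6670 / (17.2050 * 12.1720)
Result: 0.0175103 g/(cm^2*hr)


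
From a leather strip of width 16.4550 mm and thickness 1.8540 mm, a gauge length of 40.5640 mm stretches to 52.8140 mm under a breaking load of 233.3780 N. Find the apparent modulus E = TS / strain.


TS = F / (w * t) = 233.3780 / (16.4550 * 1.8540) = 7.6498 N/mm^2
strain = (Lf - L0) / L0 = (52.8140 - 40.5640) / 40.5640 = 0.3020
E = TS / strain = 7.6498 / 0.3020 = 25.3313 N/mm^2


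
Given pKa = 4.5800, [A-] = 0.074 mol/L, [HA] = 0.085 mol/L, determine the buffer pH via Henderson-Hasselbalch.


ratio = [A-] / [HA] = 0.074 / 0.085 = 0.8706
log10(ratio) = -0.0601872
pH = pKa + log10(ratio) = 4.5800 - 0.0601872 = 4.5198


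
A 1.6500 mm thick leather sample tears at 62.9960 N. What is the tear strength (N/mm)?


Formula: Tear strength = force / thickness
Substituting: Tear strength = 62.9960 / 1.6500
Result: 38.1794 N/mm


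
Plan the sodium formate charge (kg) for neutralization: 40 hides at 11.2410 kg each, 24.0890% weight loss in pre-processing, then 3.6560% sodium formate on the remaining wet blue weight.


Total_raw = N * avg_wt = 40 * 11.2410 = 449.6400 kg
Substrate = Total_raw * (1 - loss/100) = 449.6400 * (1 - 24.0890/100) = 341.3262 kg
Neutralizer = Substrate * pct / 100 = 341.3262 * 3.6560 / 100 = 12.4789 kg


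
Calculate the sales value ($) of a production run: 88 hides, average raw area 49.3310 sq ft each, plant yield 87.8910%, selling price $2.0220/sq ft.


Raw_total = N * avg_area = 88 * 49.3310 = 4341.1280 sq ft
Finished = Raw_total * yield / 100 = 4341.1280 * 87.8910 / 100 = 3815.4608 sq ft
Value = Finished * price = 3815.4608 * 2.0220 = 7714.8618 $


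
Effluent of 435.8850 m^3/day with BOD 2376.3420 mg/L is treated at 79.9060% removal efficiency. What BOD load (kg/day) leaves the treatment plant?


Load_in = volume * conc / 1000 = 435.8850 * 2376.3420 / 1000 = 1035.8118 kg/day
Removed = Load_in * eff / 100 = 1035.8118 * 79.9060 / 100 = 827.6758 kg/day
Load_out = Load_in - Removed = 1035.8118 - 827.6758 = 208.1360 kg/day


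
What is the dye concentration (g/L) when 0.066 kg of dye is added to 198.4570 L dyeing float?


Formula: Conc = dye_mass(kg) / volume(L) * 1000
Substituting: Conc = 0.066 / 198.4570 * 1000
Result: 0.3326 g/L


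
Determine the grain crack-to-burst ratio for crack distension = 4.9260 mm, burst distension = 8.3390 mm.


Formula: Ratio = crack / burst
Substituting: Ratio = 4.9260 / 8.3390
Result: 0.5907


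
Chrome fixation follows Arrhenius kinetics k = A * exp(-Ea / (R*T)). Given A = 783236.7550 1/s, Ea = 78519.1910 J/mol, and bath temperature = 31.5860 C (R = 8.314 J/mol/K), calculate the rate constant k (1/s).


T_K = T_C + 273.15 = 31.5860 + 273.15 = 304.7360 K
exponent = -Ea / (R * T_K) = -78519.1910 / (8.314 * 304.7360) = -30.9915
k = A * exp(exponent) = 783236.7550 * exp(-30.9915) = 2.7194e-08 1/s


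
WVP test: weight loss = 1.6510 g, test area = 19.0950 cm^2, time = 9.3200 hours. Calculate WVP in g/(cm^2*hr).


Formula: WVP = loss / (area * time)
Substituting: WVP = 1.6510 / (19.0950 * 9.3200)
Result: 0.00927708 g/(cm^2*hr)


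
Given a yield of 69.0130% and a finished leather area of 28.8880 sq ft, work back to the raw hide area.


Formula: raw = finished * 100 / yield
Substituting: raw = 28.8880 * 100 / 69.0130
Result: 41.8588 sq ft


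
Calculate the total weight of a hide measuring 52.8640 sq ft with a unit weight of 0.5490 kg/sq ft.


Formula: Weight = area * weight_per_sqft
Substituting: Weight = 52.8640 * 0.5490
Result: 29.0223 kg


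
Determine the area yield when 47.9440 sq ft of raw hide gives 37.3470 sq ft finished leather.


Formula: Yield = finished / raw * 100
Substituting: Yield = 37.3470 / 47.9440 * 100
Result: 77.8971 %


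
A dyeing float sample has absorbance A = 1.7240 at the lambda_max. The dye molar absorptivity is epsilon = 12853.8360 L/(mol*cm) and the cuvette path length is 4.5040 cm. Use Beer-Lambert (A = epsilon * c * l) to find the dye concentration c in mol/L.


Formula: c = A / (epsilon * l)
Substituting: c = 1.7240 / (12853.8360 * 4.5040)
Result: 2.9779e-05 mol/L


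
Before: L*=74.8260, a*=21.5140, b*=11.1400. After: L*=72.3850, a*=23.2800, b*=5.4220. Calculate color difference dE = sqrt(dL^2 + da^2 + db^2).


dL = -2.4410, da = 1.7660, db = -5.7180
dE = sqrt((-2.4410)^2 + 1.7660^2 + (-5.7180)^2) = 6.4632


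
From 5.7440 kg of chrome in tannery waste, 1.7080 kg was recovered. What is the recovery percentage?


Formula: Recovery = recovered / input * 100
Substituting: Recovery = 1.7080 / 5.7440 * 100
Result: 29.7354 %


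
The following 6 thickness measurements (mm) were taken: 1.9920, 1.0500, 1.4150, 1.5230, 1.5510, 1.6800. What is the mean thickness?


Formula: Average = sum / n
Substituting: Average = 9.2110 / 6
Result: 1.5352 mm


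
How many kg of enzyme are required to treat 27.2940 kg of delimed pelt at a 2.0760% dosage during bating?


Formula: Enzyme = substrate * pct / 100
Substituting: Enzyme = 27.2940 * 2.0760 / 100
Result: 0.5666 kg


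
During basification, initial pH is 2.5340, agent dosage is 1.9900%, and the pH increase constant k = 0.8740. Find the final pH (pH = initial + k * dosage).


Formula: pH_final = pH_initial + k * base_pct
Substituting: pH_final = 2.5340 + 0.8740 * 1.9900
Result: 4.2733


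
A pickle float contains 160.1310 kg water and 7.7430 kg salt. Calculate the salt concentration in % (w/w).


Formula: Conc = salt / (water + salt) * 100
Substituting: Conc = 7.7430 / (160.1310 + 7.7430) * 100
Result: 4.6124 %


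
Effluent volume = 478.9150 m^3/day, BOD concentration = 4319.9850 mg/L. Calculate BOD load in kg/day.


Formula: BOD_load = volume * conc / 1000
Substituting: BOD_load = 478.9150 * 4319.9850 / 1000
Result: 2068.9056 kg/day


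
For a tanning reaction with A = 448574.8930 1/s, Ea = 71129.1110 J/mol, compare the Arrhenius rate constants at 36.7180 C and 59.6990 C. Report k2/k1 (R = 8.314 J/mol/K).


T1 = 36.7180 + 273.15 = 309.8680 K; T2 = 59.6990 + 273.15 = 332.8490 K
k1 = A * exp(-Ea/(R*T1)) = 448574.8930 * exp(-71129.1110/(8.314*309.8680)) = 4.5827e-07 1/s
k2 = A * exp(-Ea/(R*T2)) = 448574.8930 * exp(-71129.1110/(8.314*332.8490)) = 3.0832e-06 1/s
k2/k1 = 3.0832e-06 / 4.5827e-07 = 6.7279


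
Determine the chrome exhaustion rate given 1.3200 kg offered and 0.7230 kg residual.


Formula: Uptake = (offered - residual) / offered * 100
Substituting: Uptake = (1.3200 - 0.7230) / 1.3200 * 100
Result: 45.2273 %


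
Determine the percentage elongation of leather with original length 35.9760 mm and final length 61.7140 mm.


Formula: Elongation = (Lf - L0) / L0 * 100
Substituting: Elongation = (61.7140 - 35.9760) / 35.9760 * 100
Result: 71.5421 %


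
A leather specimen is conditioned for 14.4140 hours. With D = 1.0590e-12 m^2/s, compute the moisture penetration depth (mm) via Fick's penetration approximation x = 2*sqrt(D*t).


t = 14.4140 hr * 3600 = 51890.4000 s
D * t = 1.0590e-12 * 51890.4000 = 5.4952e-08
x = 2 * sqrt(D*t) = 2 * sqrt(5.4952e-08) = 4.6884e-04 m = 0.4688 mm


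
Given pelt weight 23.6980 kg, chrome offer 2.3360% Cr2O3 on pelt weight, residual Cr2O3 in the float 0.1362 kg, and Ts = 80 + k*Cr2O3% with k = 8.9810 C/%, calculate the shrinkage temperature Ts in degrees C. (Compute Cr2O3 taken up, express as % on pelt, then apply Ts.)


Offered = pelt * offer_pct / 100 = 23.6980 * 2.3360 / 100 = 0.5536 kg
Uptake = offered - residual = 0.5536 - 0.1362 = 0.4174 kg
Cr2O3% on pelt = uptake / pelt * 100 = 0.4174 / 23.6980 * 100 = 1.7613 %
Ts = 80 + k * Cr2O3% = 80 + 8.9810 * 1.7613 = 95.8179 C


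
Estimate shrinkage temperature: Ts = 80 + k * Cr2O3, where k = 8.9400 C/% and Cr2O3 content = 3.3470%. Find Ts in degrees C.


Formula: Ts = 80 + k * Cr2O3
Substituting: Ts = 80 + 8.9400 * 3.3470
Result: 109.9222 C


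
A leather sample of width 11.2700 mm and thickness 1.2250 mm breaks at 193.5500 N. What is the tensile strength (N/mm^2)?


Formula: TS = force / (width * thickness)
Substituting: TS = 193.5500 / (11.2700 * 1.2250)
Result: 14.0195 N/mm^2


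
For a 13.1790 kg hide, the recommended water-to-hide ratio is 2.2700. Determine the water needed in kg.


Formula: Water = hide_weight * ratio
Substituting: Water = 13.1790 * 2.2700
Result: 29.9163 kg


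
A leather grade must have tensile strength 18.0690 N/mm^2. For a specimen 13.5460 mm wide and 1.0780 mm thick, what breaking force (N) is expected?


Formula: F = TS * w * t
Substituting: F = 18.0690 * 13.5460 * 1.0780
Result: 263.8542 N


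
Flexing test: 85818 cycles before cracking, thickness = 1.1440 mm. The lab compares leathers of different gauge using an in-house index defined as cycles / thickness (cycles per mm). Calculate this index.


Formula: Index = cycles / thickness
Substituting: Index = 85818 / 1.1440
Result: 75015.7343 cycles/mm


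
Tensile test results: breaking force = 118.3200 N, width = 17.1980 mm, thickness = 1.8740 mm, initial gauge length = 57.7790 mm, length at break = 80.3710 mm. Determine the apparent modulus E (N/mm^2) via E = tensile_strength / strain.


TS = F / (w * t) = 118.3200 / (17.1980 * 1.8740) = 3.6712 N/mm^2
strain = (Lf - L0) / L0 = (80.3710 - 57.7790) / 57.7790 = 0.3910
E = TS / strain = 3.6712 / 0.3910 = 9.3891 N/mm^2


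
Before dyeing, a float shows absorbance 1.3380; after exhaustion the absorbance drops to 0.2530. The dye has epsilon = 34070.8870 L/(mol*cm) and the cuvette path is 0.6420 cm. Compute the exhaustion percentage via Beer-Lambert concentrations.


c_initial = A_i / (epsilon * l) = 1.3380 / (34070.8870 * 0.6420) = 6.1170e-05 mol/L
c_final = A_f / (epsilon * l) = 0.2530 / (34070.8870 * 0.6420) = 1.1567e-05 mol/L
Exhaustion = (c_initial - c_final) / c_initial * 100 = (6.1170e-05 - 1.1567e-05) / 6.1170e-05 * 100 = 81.0912 %


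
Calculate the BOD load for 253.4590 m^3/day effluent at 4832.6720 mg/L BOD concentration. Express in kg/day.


Formula: BOD_load = volume * conc / 1000
Substituting: BOD_load = 253.4590 * 4832.6720 / 1000
Result: 1224.8842 kg/day


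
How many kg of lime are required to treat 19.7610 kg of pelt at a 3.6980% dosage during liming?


Formula: Lime = substrate * pct / 100
Substituting: Lime = 19.7610 * 3.6980 / 100
Result: 0.7308 kg


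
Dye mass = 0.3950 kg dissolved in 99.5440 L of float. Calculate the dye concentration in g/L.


Formula: Conc = dye_mass(kg) / volume(L) * 1000
Substituting: Conc = 0.3950 / 99.5440 * 1000
Result: 3.9681 g/L


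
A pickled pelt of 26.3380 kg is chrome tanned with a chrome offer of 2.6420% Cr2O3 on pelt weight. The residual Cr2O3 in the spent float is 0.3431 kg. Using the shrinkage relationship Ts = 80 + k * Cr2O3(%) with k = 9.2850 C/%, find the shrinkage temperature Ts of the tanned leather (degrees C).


Offered = pelt * offer_pct / 100 = 26.3380 * 2.6420 / 100 = 0.6958 kg
Uptake = offered - residual = 0.6958 - 0.3431 = 0.3527 kg
Cr2O3% on pelt = uptake / pelt * 100 = 0.3527 / 26.3380 * 100 = 1.3393 %
Ts = 80 + k * Cr2O3% = 80 + 9.2850 * 1.3393 = 92.4356 C


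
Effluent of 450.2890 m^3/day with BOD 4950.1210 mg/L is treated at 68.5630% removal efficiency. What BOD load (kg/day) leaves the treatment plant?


Load_in = volume * conc / 1000 = 450.2890 * 4950.1210 / 1000 = 2228.9850 kg/day
Removed = Load_in * eff / 100 = 2228.9850 * 68.5630 / 100 = 1528.2590 kg/day
Load_out = Load_in - Removed = 2228.9850 - 1528.2590 = 700.7260 kg/day


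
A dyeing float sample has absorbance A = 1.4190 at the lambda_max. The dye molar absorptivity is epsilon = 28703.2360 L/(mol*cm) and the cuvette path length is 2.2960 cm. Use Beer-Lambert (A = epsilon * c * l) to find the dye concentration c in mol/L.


Formula: c = A / (epsilon * l)
Substituting: c = 1.4190 / (28703.2360 * 2.2960)
Result: 2.1532e-05 mol/L


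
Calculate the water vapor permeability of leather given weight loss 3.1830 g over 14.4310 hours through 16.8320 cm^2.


Formula: WVP = loss / (area * time)
Substituting: WVP = 3.1830 / (16.8320 * 14.4310)
Result: 0.013104 g/(cm^2*hr)


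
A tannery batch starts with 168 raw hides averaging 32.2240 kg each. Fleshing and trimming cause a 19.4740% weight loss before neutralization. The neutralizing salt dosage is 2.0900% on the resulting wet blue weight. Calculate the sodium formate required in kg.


Total_raw = N * avg_wt = 168 * 32.2240 = 5413.6320 kg
Substrate = Total_raw * (1 - loss/100) = 5413.6320 * (1 - 19.4740/100) = 4359.3813 kg
Neutralizer = Substrate * pct / 100 = 4359.3813 * 2.0900 / 100 = 91.1111 kg


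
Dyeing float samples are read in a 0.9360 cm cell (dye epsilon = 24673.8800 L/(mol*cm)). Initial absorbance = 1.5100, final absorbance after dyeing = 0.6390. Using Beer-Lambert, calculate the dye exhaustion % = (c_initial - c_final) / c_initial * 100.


c_initial = A_i / (epsilon * l) = 1.5100 / (24673.8800 * 0.9360) = 6.5383e-05 mol/L
c_final = A_f / (epsilon * l) = 0.6390 / (24673.8800 * 0.9360) = 2.7669e-05 mol/L
Exhaustion = (c_initial - c_final) / c_initial * 100 = (6.5383e-05 - 2.7669e-05) / 6.5383e-05 * 100 = 57.6821 %


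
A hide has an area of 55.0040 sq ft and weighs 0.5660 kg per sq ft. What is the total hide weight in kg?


Formula: Weight = area * weight_per_sqft
Substituting: Weight = 55.0040 * 0.5660
Result: 31.1323 kg


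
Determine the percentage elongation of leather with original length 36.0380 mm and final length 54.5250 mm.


Formula: Elongation = (Lf - L0) / L0 * 100
Substituting: Elongation = (54.5250 - 36.0380) / 36.0380 * 100
Result: 51.2986 %


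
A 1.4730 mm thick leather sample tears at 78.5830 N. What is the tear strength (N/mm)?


Formula: Tear strength = force / thickness
Substituting: Tear strength = 78.5830 / 1.4730
Result: 53.3489 N/mm


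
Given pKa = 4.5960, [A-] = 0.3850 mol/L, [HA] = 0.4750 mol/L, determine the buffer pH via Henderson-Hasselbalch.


ratio = [A-] / [HA] = 0.3850 / 0.4750 = 0.8105
log10(ratio) = -0.0912329
pH = pKa + log10(ratio) = 4.5960 - 0.0912329 = 4.5048


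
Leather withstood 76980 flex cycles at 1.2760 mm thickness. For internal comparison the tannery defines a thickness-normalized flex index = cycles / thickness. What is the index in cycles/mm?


Formula: Index = cycles / thickness
Substituting: Index = 76980 / 1.2760
Result: 60329.1536 cycles/mm


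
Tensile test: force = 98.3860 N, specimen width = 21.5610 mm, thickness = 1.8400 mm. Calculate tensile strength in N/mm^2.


Formula: TS = force / (width * thickness)
Substituting: TS = 98.3860 / (21.5610 * 1.8400)
Result: 2.4800 N/mm^2


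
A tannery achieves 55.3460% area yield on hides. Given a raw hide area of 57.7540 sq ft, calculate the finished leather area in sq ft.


Formula: finished = raw * yield / 100
Substituting: finished = 57.7540 * 55.3460 / 100
Result: 31.9645 sq ft


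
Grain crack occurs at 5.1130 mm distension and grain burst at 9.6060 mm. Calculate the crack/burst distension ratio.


Formula: Ratio = crack / burst
Substituting: Ratio = 5.1130 / 9.6060
Result: 0.5323


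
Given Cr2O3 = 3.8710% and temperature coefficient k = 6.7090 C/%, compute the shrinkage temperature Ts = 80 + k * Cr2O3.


Formula: Ts = 80 + k * Cr2O3
Substituting: Ts = 80 + 6.7090 * 3.8710
Result: 105.9705 C


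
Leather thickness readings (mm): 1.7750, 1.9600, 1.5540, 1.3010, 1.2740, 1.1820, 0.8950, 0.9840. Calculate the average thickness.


Formula: Average = sum / n
Substituting: Average = 10.9250 / 8
Result: 1.3656 mm


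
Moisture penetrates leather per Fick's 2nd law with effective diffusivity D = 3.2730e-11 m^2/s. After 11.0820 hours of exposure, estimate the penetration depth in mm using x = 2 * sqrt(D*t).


t = 11.0820 hr * 3600 = 39895.2000 s
D * t = 3.2730e-11 * 39895.2000 = 1.3058e-06
x = 2 * sqrt(D*t) = 2 * sqrt(1.3058e-06) = 0.00228541 m = 2.2854 mm


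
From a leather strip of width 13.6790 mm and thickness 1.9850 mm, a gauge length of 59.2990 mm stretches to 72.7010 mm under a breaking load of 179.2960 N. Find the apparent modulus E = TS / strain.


TS = F / (w * t) = 179.2960 / (13.6790 * 1.9850) = 6.6032 N/mm^2
strain = (Lf - L0) / L0 = (72.7010 - 59.2990) / 59.2990 = 0.2260
E = TS / strain = 6.6032 / 0.2260 = 29.2169 N/mm^2


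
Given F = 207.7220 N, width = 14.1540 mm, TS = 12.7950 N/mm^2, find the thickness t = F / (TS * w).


Formula: t = F / (TS * w)
Substituting: t = 207.7220 / (12.7950 * 14.1540)
Result: 1.1470 mm


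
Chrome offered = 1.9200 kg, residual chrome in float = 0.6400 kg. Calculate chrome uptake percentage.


Formula: Uptake = (offered - residual) / offered * 100
Substituting: Uptake = (1.9200 - 0.6400) / 1.9200 * 100
Result: 66.6667 %


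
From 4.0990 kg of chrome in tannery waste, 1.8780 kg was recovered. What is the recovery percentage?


Formula: Recovery = recovered / input * 100
Substituting: Recovery = 1.8780 / 4.0990 * 100
Result: 45.8161 %


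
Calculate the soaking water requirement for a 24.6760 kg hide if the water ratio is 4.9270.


Formula: Water = hide_weight * ratio
Substituting: Water = 24.6760 * 4.9270
Result: 121.5787 kg


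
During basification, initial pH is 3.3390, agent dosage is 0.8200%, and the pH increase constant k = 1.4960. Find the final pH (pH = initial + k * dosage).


Formula: pH_final = pH_initial + k * base_pct
Substituting: pH_final = 3.3390 + 1.4960 * 0.8200
Result: 4.5657


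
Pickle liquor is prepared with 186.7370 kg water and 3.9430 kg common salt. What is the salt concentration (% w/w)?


Formula: Conc = salt / (water + salt) * 100
Substituting: Conc = 3.9430 / (186.7370 + 3.9430) * 100
Result: 2.0679 %


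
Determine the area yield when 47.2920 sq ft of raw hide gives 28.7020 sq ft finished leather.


Formula: Yield = finished / raw * 100
Substituting: Yield = 28.7020 / 47.2920 * 100
Result: 60.6910 %


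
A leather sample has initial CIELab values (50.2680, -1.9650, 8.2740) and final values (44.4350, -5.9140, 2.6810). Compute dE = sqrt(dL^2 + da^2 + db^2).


dL = -5.8330, da = -3.9490, db = -5.5930
dE = sqrt((-5.8330)^2 + (-3.9490)^2 + (-5.5930)^2) = 8.9945


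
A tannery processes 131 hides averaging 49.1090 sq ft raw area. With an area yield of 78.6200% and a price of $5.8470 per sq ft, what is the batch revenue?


Raw_total = N * avg_area = 131 * 49.1090 = 6433.2790 sq ft
Finished = Raw_total * yield / 100 = 6433.2790 * 78.6200 / 100 = 5057.8439 sq ft
Value = Finished * price = 5057.8439 * 5.8470 = 29573.2136 $


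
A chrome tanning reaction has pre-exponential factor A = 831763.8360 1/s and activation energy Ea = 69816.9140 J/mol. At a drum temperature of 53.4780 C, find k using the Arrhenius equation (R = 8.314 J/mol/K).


T_K = T_C + 273.15 = 53.4780 + 273.15 = 326.6280 K
exponent = -Ea / (R * T_K) = -69816.9140 / (8.314 * 326.6280) = -25.7097
k = A * exp(exponent) = 831763.8360 * exp(-25.7097) = 5.6809e-06 1/s


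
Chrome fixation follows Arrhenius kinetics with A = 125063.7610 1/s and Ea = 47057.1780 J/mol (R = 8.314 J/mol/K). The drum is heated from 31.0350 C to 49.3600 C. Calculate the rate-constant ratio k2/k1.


T1 = 31.0350 + 273.15 = 304.1850 K; T2 = 49.3600 + 273.15 = 322.5100 K
k1 = A * exp(-Ea/(R*T1)) = 125063.7610 * exp(-47057.1780/(8.314*304.1850)) = 0.00103796 1/s
k2 = A * exp(-Ea/(R*T2)) = 125063.7610 * exp(-47057.1780/(8.314*322.5100)) = 0.00298773 1/s
k2/k1 = 0.00298773 / 0.00103796 = 2.8785


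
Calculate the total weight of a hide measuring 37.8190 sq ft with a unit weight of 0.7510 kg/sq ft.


Formula: Weight = area * weight_per_sqft
Substituting: Weight = 37.8190 * 0.7510
Result: 28.4021 kg


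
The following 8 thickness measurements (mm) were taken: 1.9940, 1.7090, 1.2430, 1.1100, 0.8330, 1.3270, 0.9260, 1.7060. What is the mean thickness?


Formula: Average = sum / n
Substituting: Average = 10.8480 / 8
Result: 1.3560 mm


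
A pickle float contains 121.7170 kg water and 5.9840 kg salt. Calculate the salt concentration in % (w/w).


Formula: Conc = salt / (water + salt) * 100
Substituting: Conc = 5.9840 / (121.7170 + 5.9840) * 100
Result: 4.6859 %


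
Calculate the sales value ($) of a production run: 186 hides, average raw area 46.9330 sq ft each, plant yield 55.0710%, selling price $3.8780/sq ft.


Raw_total = N * avg_area = 186 * 46.9330 = 8729.5380 sq ft
Finished = Raw_total * yield / 100 = 8729.5380 * 55.0710 / 100 = 4807.4439 sq ft
Value = Finished * price = 4807.4439 * 3.8780 = 18643.2673 $


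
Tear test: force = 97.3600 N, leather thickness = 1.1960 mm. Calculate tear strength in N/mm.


Formula: Tear strength = force / thickness
Substituting: Tear strength = 97.3600 / 1.1960
Result: 81.4047 N/mm


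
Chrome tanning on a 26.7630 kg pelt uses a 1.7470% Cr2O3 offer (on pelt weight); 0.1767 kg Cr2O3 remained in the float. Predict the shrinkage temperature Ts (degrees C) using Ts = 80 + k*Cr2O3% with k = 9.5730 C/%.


Offered = pelt * offer_pct / 100 = 26.7630 * 1.7470 / 100 = 0.4675 kg
Uptake = offered - residual = 0.4675 - 0.1767 = 0.2908 kg
Cr2O3% on pelt = uptake / pelt * 100 = 0.2908 / 26.7630 * 100 = 1.0868 %
Ts = 80 + k * Cr2O3% = 80 + 9.5730 * 1.0868 = 90.4036 C


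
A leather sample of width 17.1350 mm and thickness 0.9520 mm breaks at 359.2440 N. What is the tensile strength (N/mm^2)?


Formula: TS = force / (width * thickness)
Substituting: TS = 359.2440 / (17.1350 * 0.9520)
Result: 22.0226 N/mm^2


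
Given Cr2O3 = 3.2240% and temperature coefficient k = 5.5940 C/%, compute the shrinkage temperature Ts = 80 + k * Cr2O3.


Formula: Ts = 80 + k * Cr2O3
Substituting: Ts = 80 + 5.5940 * 3.2240
Result: 98.0351 C


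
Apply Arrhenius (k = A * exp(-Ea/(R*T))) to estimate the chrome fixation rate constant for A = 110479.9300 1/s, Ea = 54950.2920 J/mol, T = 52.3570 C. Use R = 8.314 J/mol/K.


T_K = T_C + 273.15 = 52.3570 + 273.15 = 325.5070 K
exponent = -Ea / (R * T_K) = -54950.2920 / (8.314 * 325.5070) = -20.3048
k = A * exp(exponent) = 110479.9300 * exp(-20.3048) = 1.6788e-04 1/s


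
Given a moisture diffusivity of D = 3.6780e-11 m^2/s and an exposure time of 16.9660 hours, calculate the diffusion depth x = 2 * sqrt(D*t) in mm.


t = 16.9660 hr * 3600 = 61077.6000 s
D * t = 3.6780e-11 * 61077.6000 = 2.2464e-06
x = 2 * sqrt(D*t) = 2 * sqrt(2.2464e-06) = 0.00299762 m = 2.9976 mm


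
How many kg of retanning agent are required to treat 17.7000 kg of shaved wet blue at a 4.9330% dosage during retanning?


Formula: Retan = substrate * pct / 100
Substituting: Retan = 17.7000 * 4.9330 / 100
Result: 0.8731 kg


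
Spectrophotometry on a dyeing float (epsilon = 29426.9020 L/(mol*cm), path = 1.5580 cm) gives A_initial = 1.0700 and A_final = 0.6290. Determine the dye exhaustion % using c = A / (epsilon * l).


c_initial = A_i / (epsilon * l) = 1.0700 / (29426.9020 * 1.5580) = 2.3338e-05 mol/L
c_final = A_f / (epsilon * l) = 0.6290 / (29426.9020 * 1.5580) = 1.3720e-05 mol/L
Exhaustion = (c_initial - c_final) / c_initial * 100 = (2.3338e-05 - 1.3720e-05) / 2.3338e-05 * 100 = 41.2150 %


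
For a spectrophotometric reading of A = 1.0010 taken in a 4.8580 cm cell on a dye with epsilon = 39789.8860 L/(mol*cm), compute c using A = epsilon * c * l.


Formula: c = A / (epsilon * l)
Substituting: c = 1.0010 / (39789.8860 * 4.8580)
Result: 5.1785e-06 mol/L


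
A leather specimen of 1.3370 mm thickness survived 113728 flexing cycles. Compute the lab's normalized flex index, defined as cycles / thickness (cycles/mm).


Formula: Index = cycles / thickness
Substituting: Index = 113728 / 1.3370
Result: 85062.0793 cycles/mm


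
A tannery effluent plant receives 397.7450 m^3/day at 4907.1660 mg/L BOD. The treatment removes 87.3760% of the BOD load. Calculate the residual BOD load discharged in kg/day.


Load_in = volume * conc / 1000 = 397.7450 * 4907.1660 / 1000 = 1951.8007 kg/day
Removed = Load_in * eff / 100 = 1951.8007 * 87.3760 / 100 = 1705.4054 kg/day
Load_out = Load_in - Removed = 1951.8007 - 1705.4054 = 246.3953 kg/day


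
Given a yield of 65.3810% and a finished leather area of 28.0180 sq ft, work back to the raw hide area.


Formula: raw = finished * 100 / yield
Substituting: raw = 28.0180 * 100 / 65.3810
Result: 42.8534 sq ft


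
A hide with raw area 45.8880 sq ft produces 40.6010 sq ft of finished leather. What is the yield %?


Formula: Yield = finished / raw * 100
Substituting: Yield = 40.6010 / 45.8880 * 100
Result: 88.4785 %


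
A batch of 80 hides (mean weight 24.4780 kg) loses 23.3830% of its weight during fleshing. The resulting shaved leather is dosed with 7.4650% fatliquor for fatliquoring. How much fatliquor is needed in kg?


Total_raw = N * avg_wt = 80 * 24.4780 = 1958.2400 kg
Substrate = Total_raw * (1 - loss/100) = 1958.2400 * (1 - 23.3830/100) = 1500.3447 kg
Fat = Substrate * pct / 100 = 1500.3447 * 7.4650 / 100 = 112.0007 kg


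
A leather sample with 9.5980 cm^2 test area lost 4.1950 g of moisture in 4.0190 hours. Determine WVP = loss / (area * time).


Formula: WVP = loss / (area * time)
Substituting: WVP = 4.1950 / (9.5980 * 4.0190)
Result: 0.1088 g/(cm^2*hr)


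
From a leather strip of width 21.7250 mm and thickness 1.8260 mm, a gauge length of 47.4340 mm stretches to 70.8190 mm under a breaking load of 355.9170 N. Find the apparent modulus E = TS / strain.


TS = F / (w * t) = 355.9170 / (21.7250 * 1.8260) = 8.9720 N/mm^2
strain = (Lf - L0) / L0 = (70.8190 - 47.4340) / 47.4340 = 0.4930
E = TS / strain = 8.9720 / 0.4930 = 18.1987 N/mm^2


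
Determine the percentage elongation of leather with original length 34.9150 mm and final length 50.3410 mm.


Formula: Elongation = (Lf - L0) / L0 * 100
Substituting: Elongation = (50.3410 - 34.9150) / 34.9150 * 100
Result: 44.1816 %


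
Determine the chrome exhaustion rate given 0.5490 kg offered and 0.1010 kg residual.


Formula: Uptake = (offered - residual) / offered * 100
Substituting: Uptake = (0.5490 - 0.1010) / 0.5490 * 100
Result: 81.6029 %


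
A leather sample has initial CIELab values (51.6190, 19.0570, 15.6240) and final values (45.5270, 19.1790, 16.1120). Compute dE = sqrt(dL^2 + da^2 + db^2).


dL = -6.0920, da = 0.1220, db = 0.4880
dE = sqrt((-6.0920)^2 + 0.1220^2 + 0.4880^2) = 6.1127


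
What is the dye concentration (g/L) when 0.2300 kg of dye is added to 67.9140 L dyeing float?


Formula: Conc = dye_mass(kg) / volume(L) * 1000
Substituting: Conc = 0.2300 / 67.9140 * 1000
Result: 3.3866 g/L


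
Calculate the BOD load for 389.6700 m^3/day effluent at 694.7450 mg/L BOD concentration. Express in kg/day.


Formula: BOD_load = volume * conc / 1000
Substituting: BOD_load = 389.6700 * 694.7450 / 1000
Result: 270.7213 kg/day


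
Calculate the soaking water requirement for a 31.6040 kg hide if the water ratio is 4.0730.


Formula: Water = hide_weight * ratio
Substituting: Water = 31.6040 * 4.0730
Result: 128.7231 kg


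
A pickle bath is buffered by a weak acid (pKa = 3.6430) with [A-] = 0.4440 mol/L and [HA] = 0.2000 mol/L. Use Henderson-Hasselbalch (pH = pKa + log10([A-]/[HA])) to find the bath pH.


ratio = [A-] / [HA] = 0.4440 / 0.2000 = 2.2200
log10(ratio) = 0.3464
pH = pKa + log10(ratio) = 3.6430 + 0.3464 = 3.9894


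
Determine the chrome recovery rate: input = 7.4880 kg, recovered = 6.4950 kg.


Formula: Recovery = recovered / input * 100
Substituting: Recovery = 6.4950 / 7.4880 * 100
Result: 86.7388 %


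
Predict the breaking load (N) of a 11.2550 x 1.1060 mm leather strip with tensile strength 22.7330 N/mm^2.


Formula: F = TS * w * t
Substituting: F = 22.7330 * 11.2550 * 1.1060
Result: 282.9811 N


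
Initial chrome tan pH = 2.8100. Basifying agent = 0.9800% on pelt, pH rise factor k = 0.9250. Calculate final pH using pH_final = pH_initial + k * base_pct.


Formula: pH_final = pH_initial + k * base_pct
Substituting: pH_final = 2.8100 + 0.9250 * 0.9800
Result: 3.7165


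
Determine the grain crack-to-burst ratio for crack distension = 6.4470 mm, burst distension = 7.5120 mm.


Formula: Ratio = crack / burst
Substituting: Ratio = 6.4470 / 7.5120
Result: 0.8582


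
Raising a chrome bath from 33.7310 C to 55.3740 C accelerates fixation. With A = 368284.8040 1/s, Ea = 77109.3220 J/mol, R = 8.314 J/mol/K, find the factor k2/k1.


T1 = 33.7310 + 273.15 = 306.8810 K; T2 = 55.3740 + 273.15 = 328.5240 K
k1 = A * exp(-Ea/(R*T1)) = 368284.8040 * exp(-77109.3220/(8.314*306.8810)) = 2.7595e-08 1/s
k2 = A * exp(-Ea/(R*T2)) = 368284.8040 * exp(-77109.3220/(8.314*328.5240)) = 2.0208e-07 1/s
k2/k1 = 2.0208e-07 / 2.7595e-08 = 7.3231


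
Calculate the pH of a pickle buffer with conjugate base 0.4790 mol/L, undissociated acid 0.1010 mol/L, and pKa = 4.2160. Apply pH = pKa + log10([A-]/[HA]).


ratio = [A-] / [HA] = 0.4790 / 0.1010 = 4.7426
log10(ratio) = 0.6760
pH = pKa + log10(ratio) = 4.2160 + 0.6760 = 4.8920


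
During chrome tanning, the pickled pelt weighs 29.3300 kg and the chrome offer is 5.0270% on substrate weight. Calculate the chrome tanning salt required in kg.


Formula: Chrome = substrate * pct / 100
Substituting: Chrome = 29.3300 * 5.0270 / 100
Result: 1.4744 kg


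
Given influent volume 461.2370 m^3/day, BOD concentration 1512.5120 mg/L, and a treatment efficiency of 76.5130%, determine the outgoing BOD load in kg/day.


Load_in = volume * conc / 1000 = 461.2370 * 1512.5120 / 1000 = 697.6265 kg/day
Removed = Load_in * eff / 100 = 697.6265 * 76.5130 / 100 = 533.7750 kg/day
Load_out = Load_in - Removed = 697.6265 - 533.7750 = 163.8515 kg/day


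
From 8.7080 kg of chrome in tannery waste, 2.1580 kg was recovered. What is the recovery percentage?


Formula: Recovery = recovered / input * 100
Substituting: Recovery = 2.1580 / 8.7080 * 100
Result: 24.7818 %


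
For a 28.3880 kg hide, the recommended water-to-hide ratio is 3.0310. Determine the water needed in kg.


Formula: Water = hide_weight * ratio
Substituting: Water = 28.3880 * 3.0310
Result: 86.0440 kg


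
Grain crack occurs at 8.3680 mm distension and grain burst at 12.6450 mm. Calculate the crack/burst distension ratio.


Formula: Ratio = crack / burst
Substituting: Ratio = 8.3680 / 12.6450
Result: 0.6618


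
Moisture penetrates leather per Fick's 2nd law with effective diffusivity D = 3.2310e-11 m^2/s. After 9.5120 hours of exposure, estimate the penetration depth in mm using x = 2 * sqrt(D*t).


t = 9.5120 hr * 3600 = 34243.2000 s
D * t = 3.2310e-11 * 34243.2000 = 1.1064e-06
x = 2 * sqrt(D*t) = 2 * sqrt(1.1064e-06) = 0.00210371 m = 2.1037 mm


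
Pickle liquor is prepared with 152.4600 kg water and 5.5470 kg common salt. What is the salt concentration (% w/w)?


Formula: Conc = salt / (water + salt) * 100
Substituting: Conc = 5.5470 / (152.4600 + 5.5470) * 100
Result: 3.5106 %


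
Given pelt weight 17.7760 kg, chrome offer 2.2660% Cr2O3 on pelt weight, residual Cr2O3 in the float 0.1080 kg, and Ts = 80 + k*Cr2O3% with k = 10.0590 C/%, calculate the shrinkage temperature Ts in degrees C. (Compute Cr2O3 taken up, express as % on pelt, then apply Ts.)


Offered = pelt * offer_pct / 100 = 17.7760 * 2.2660 / 100 = 0.4028 kg
Uptake = offered - residual = 0.4028 - 0.1080 = 0.2948 kg
Cr2O3% on pelt = uptake / pelt * 100 = 0.2948 / 17.7760 * 100 = 1.6584 %
Ts = 80 + k * Cr2O3% = 80 + 10.0590 * 1.6584 = 96.6822 C


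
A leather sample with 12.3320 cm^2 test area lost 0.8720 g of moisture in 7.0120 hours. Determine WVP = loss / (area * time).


Formula: WVP = loss / (area * time)
Substituting: WVP = 0.8720 / (12.3320 * 7.0120)
Result: 0.0100842 g/(cm^2*hr)


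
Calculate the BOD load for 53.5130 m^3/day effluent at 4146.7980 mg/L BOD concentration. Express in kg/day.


Formula: BOD_load = volume * conc / 1000
Substituting: BOD_load = 53.5130 * 4146.7980 / 1000
Result: 221.9076 kg/day


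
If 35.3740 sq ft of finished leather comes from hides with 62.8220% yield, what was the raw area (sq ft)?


Formula: raw = finished * 100 / yield
Substituting: raw = 35.3740 * 100 / 62.8220
Result: 56.3083 sq ft


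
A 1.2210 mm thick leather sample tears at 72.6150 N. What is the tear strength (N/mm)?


Formula: Tear strength = force / thickness
Substituting: Tear strength = 72.6150 / 1.2210
Result: 59.4717 N/mm


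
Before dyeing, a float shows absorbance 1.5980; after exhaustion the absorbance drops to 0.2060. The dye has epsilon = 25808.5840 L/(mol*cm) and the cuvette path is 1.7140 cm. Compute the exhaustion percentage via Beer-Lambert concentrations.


c_initial = A_i / (epsilon * l) = 1.5980 / (25808.5840 * 1.7140) = 3.6124e-05 mol/L
c_final = A_f / (epsilon * l) = 0.2060 / (25808.5840 * 1.7140) = 4.6568e-06 mol/L
Exhaustion = (c_initial - c_final) / c_initial * 100 = (3.6124e-05 - 4.6568e-06) / 3.6124e-05 * 100 = 87.1089 %


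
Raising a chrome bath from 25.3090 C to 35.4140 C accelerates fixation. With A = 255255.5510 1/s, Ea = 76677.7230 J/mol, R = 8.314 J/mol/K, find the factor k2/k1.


T1 = 25.3090 + 273.15 = 298.4590 K; T2 = 35.4140 + 273.15 = 308.5640 K
k1 = A * exp(-Ea/(R*T1)) = 255255.5510 * exp(-76677.7230/(8.314*298.4590)) = 9.7002e-09 1/s
k2 = A * exp(-Ea/(R*T2)) = 255255.5510 * exp(-76677.7230/(8.314*308.5640)) = 2.6685e-08 1/s
k2/k1 = 2.6685e-08 / 9.7002e-09 = 2.7510


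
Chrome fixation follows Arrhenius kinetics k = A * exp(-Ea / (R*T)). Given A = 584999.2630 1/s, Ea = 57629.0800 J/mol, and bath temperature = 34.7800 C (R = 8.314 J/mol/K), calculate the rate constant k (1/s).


T_K = T_C + 273.15 = 34.7800 + 273.15 = 307.9300 K
exponent = -Ea / (R * T_K) = -57629.0800 / (8.314 * 307.9300) = -22.5102
k = A * exp(exponent) = 584999.2630 * exp(-22.5102) = 9.7970e-05 1/s
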